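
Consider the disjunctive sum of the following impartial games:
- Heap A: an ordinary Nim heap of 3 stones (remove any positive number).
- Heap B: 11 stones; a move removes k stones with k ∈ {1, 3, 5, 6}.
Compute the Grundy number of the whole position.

3

Heap A is a plain Nim heap of size 3, so its Grundy value is 3.
For heap B, compute g(0), g(1), … with moves {1, 3, 5, 6}:
k:     0  1  2  3  4  5  6  7  8  9 10 11
g(k):  0  1  0  1  0  1  2  3  2  3  2  0
So g(11) = 0.
The value of a disjunctive sum is the nim-sum of the parts.
Combined value = 3 XOR 0 = 3.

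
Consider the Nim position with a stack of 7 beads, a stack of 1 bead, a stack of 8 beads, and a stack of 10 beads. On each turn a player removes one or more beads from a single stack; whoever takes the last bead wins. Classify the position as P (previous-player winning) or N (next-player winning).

Compute the nim-sum pairwise:
7 ^ 1 = 6
6 ^ 8 = 14
14 ^ 10 = 4
The nim-sum is 4 ≠ 0, so this is an N-position: the player to move can win.

N-position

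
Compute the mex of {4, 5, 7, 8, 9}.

0 is not in the set, so the mex is 0.

0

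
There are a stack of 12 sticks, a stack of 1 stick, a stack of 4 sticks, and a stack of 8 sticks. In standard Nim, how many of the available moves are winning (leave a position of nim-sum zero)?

1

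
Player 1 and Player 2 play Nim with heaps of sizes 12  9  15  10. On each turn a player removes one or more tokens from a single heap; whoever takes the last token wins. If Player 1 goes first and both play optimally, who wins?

Compute the nim-sum pairwise:
12 XOR 9 = 5
5 XOR 15 = 10
10 XOR 10 = 0
The nim-sum is 0, so this is a P-position: the player to move is in a losing position under optimal play; Player 1 is about to move from it and so loses — Player 2 wins.

Player 2 wins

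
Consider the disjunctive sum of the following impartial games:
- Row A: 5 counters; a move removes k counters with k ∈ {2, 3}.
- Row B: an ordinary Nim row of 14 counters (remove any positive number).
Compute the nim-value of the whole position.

Build the Grundy sequence for row A with g(k) = mex{g(k−s) : s ∈ {2, 3}, s ≤ k}:
g(0) = mex{} = 0
g(1) = mex{} = 0
g(2) = mex{0} = 1
g(3) = mex{0} = 1
g(4) = mex{0,1} = 2
g(5) = mex{1} = 0
So g(5) = 0.
Row B is a plain Nim row of size 14, so its Grundy value is 14.
The value of a disjunctive sum is the nim-sum of the parts.
Combined value = 0 ⊕ 14 = 14.

14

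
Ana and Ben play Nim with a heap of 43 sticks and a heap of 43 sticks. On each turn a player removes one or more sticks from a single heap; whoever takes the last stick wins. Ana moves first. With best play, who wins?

Compute the nim-sum pairwise:
43 XOR 43 = 0
The nim-sum is 0, so this is a P-position: the player to move is in a losing position under optimal play; Ana is about to move from it and so loses — Ben wins.

Ben wins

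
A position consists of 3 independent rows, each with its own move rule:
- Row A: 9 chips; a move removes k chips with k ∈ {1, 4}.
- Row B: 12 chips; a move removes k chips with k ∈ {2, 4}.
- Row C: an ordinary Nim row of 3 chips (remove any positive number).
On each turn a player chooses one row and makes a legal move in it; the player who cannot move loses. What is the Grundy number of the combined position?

Build the Grundy sequence for row A with g(k) = mex{g(k−s) : s ∈ {1, 4}, s ≤ k}:
k:     0  1  2  3  4  5  6  7  8  9
g(k):  0  1  0  1  2  0  1  0  1  2
So g(9) = 2.
For row B, compute g(0), g(1), … with moves {2, 4}:
k:     0  1  2  3  4  5  6  7  8  9 10 11 12
g(k):  0  0  1  1  2  2  0  0  1  1  2  2  0
So g(12) = 0.
Row C is a plain Nim row of size 3, so its Grundy value is 3.
The value of a disjunctive sum is the nim-sum of the parts.
Combined value = 2 ⊕ 0 ⊕ 3 = 1.

1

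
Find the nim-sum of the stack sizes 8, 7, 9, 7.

1

Nim-sum: 8 ⊕ 7 ⊕ 9 ⊕ 7 = 1.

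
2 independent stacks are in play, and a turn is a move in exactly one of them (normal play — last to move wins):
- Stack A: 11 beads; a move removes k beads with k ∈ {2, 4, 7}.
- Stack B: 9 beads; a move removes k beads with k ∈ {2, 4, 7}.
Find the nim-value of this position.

1

Grundy values for stack A (subtraction set {2, 4, 7}):
k:     0  1  2  3  4  5  6  7  8  9 10 11
g(k):  0  0  1  1  2  2  0  3  1  0  2  1
So g(11) = 1.
For stack B, compute g(0), g(1), … with moves {2, 4, 7}:
g(0) = mex{} = 0
g(1) = mex{} = 0
g(2) = mex{0} = 1
g(3) = mex{0} = 1
g(4) = mex{0,1} = 2
g(5) = mex{0,1} = 2
g(6) = mex{1,2} = 0
g(7) = mex{0,1,2} = 3
g(8) = mex{0,2} = 1
g(9) = mex{1,2,3} = 0
So g(9) = 0.
By the Sprague-Grundy theorem, the Grundy value of a sum of independent games is the XOR of the component values.
Combined value = 1 XOR 0 = 1.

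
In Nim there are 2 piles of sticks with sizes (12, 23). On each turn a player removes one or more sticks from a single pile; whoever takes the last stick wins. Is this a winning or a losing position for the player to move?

Winning position

Compute the nim-sum pairwise:
12 XOR 23 = 27
The nim-sum is 27 ≠ 0, so this is an N-position: the player to move can win.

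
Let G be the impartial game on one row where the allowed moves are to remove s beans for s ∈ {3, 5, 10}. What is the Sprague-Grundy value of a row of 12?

1

Grundy values for subtraction set {3, 5, 10}:
k:     0  1  2  3  4  5  6  7  8  9 10 11 12
g(k):  0  0  0  1  1  1  2  2  0  0  3  1  1
So g(12) = 1.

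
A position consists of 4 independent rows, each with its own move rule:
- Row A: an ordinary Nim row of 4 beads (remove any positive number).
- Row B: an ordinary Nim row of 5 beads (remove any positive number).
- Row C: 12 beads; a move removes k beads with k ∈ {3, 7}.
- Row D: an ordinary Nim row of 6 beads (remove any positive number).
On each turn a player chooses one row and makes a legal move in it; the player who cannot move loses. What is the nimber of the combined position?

Row A is a plain Nim row of size 4, so its Grundy value is 4.
Row B is a plain Nim row of size 5, so its Grundy value is 5.
For row C, compute g(0), g(1), … with moves {3, 7}:
k:     0  1  2  3  4  5  6  7  8  9 10 11 12
g(k):  0  0  0  1  1  1  0  2  2  1  0  0  0
So g(12) = 0.
Row D is a plain Nim row of size 6, so its Grundy value is 6.
The value of a disjunctive sum is the nim-sum of the parts.
Combined value = 4 ⊕ 5 ⊕ 0 ⊕ 6 = 7.

7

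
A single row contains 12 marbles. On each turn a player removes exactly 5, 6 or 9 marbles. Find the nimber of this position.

2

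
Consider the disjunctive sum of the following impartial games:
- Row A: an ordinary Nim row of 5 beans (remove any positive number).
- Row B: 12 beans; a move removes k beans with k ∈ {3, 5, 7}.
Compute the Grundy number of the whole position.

Row A is a plain Nim row of size 5, so its Grundy value is 5.
Build the Grundy sequence for row B with g(k) = mex{g(k−s) : s ∈ {3, 5, 7}, s ≤ k}:
k:     0  1  2  3  4  5  6  7  8  9 10 11 12
g(k):  0  0  0  1  1  1  2  2  2  3  0  0  0
So g(12) = 0.
The value of a disjunctive sum is the nim-sum of the parts.
Combined value = 5 ⊕ 0 = 5.

5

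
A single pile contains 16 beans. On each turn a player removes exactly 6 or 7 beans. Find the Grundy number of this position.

0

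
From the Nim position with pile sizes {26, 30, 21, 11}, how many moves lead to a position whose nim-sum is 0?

Compute the nim-sum pairwise:
26 ⊕ 30 = 4
4 ⊕ 21 = 17
17 ⊕ 11 = 26
The overall nim-sum is X = 26. A pile of size p has a winning move iff p XOR X < p (reduce it to p XOR X).
  26: 26 XOR 26 = 0 < 26 — winning move (to 0).
  30: 30 XOR 26 = 4 < 30 — winning move (to 4).
  21: 21 XOR 26 = 15 < 21 — winning move (to 15).
  11: 11 XOR 26 = 17 ≥ 11 — no move.
That gives 3 winning moves.

3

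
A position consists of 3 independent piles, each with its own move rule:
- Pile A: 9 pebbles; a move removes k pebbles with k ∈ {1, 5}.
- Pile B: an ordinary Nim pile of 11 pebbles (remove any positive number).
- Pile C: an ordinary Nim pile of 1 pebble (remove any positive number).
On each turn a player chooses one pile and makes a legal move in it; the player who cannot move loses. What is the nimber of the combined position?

Grundy values for pile A (subtraction set {1, 5}):
g(0) = mex{} = 0
g(1) = mex{0} = 1
g(2) = mex{1} = 0
g(3) = mex{0} = 1
g(4) = mex{1} = 0
g(5) = mex{0} = 1
g(6) = mex{1} = 0
g(7) = mex{0} = 1
g(8) = mex{1} = 0
g(9) = mex{0} = 1
So g(9) = 1.
Pile B is a plain Nim pile of size 11, so its Grundy value is 11.
Pile C is a plain Nim pile of size 1, so its Grundy value is 1.
The value of a disjunctive sum is the nim-sum of the parts.
Combined value = 1 ⊕ 11 ⊕ 1 = 11.

11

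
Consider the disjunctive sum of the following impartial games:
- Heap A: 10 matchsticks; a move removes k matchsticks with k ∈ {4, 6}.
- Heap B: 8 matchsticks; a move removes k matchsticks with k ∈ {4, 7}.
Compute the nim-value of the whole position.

Build the Grundy sequence for heap A with g(k) = mex{g(k−s) : s ∈ {4, 6}, s ≤ k}:
k:     0  1  2  3  4  5  6  7  8  9 10
g(k):  0  0  0  0  1  1  1  1  2  2  0
So g(10) = 0.
Build the Grundy sequence for heap B with g(k) = mex{g(k−s) : s ∈ {4, 7}, s ≤ k}:
g(0) = mex{} = 0
g(1) = mex{} = 0
g(2) = mex{} = 0
g(3) = mex{} = 0
g(4) = mex{0} = 1
g(5) = mex{0} = 1
g(6) = mex{0} = 1
g(7) = mex{0} = 1
g(8) = mex{0,1} = 2
So g(8) = 2.
The value of a disjunctive sum is the nim-sum of the parts.
Combined value = 0 XOR 2 = 2.

2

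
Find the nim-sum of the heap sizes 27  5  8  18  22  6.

Nim-sum: 27 ⊕ 5 ⊕ 8 ⊕ 18 ⊕ 22 ⊕ 6 = 20.

20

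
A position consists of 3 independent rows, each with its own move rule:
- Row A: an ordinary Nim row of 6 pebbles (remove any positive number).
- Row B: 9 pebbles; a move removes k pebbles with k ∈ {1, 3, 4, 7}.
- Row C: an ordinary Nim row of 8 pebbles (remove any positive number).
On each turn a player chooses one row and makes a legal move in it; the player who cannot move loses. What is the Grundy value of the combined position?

15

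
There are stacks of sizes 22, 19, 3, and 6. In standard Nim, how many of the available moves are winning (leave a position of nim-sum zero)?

0

Nim-sum: 22 ^ 19 ^ 3 ^ 6 = 0.
The nim-sum is already 0, so every move leaves a nonzero nim-sum — there are no winning moves.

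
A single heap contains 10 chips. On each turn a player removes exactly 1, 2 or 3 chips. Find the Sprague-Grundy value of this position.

2

Grundy values for subtraction set {1, 2, 3}:
g(0) = mex{} = 0
g(1) = mex{0} = 1
g(2) = mex{0,1} = 2
g(3) = mex{0,1,2} = 3
g(4) = mex{1,2,3} = 0
g(5) = mex{0,2,3} = 1
g(6) = mex{0,1,3} = 2
g(7) = mex{0,1,2} = 3
g(8) = mex{1,2,3} = 0
g(9) = mex{0,2,3} = 1
g(10) = mex{0,1,3} = 2
So g(10) = 2.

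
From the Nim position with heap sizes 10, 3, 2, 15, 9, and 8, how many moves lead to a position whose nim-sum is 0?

Nim-sum: 10 XOR 3 XOR 2 XOR 15 XOR 9 XOR 8 = 5.
The overall nim-sum is X = 5. A heap of size p has a winning move iff p XOR X < p (reduce it to p XOR X).
  10: 10 XOR 5 = 15 ≥ 10 — no move.
  3: 3 XOR 5 = 6 ≥ 3 — no move.
  2: 2 XOR 5 = 7 ≥ 2 — no move.
  15: 15 XOR 5 = 10 < 15 — winning move (to 10).
  9: 9 XOR 5 = 12 ≥ 9 — no move.
  8: 8 XOR 5 = 13 ≥ 8 — no move.
That gives 1 winning move.

1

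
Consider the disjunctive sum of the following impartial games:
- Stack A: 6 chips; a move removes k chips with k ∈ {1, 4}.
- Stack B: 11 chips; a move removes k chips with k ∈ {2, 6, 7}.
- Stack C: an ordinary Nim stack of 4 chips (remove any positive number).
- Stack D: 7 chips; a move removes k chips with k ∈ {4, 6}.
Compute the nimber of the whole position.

5

For stack A, compute g(0), g(1), … with moves {1, 4}:
k:     0  1  2  3  4  5  6
g(k):  0  1  0  1  2  0  1
So g(6) = 1.
Grundy values for stack B (subtraction set {2, 6, 7}):
k:     0  1  2  3  4  5  6  7  8  9 10 11
g(k):  0  0  1  1  0  0  1  1  2  0  3  1
So g(11) = 1.
Stack C is a plain Nim stack of size 4, so its Grundy value is 4.
Build the Grundy sequence for stack D with g(k) = mex{g(k−s) : s ∈ {4, 6}, s ≤ k}:
g(0) = mex{} = 0
g(1) = mex{} = 0
g(2) = mex{} = 0
g(3) = mex{} = 0
g(4) = mex{0} = 1
g(5) = mex{0} = 1
g(6) = mex{0} = 1
g(7) = mex{0} = 1
So g(7) = 1.
The value of a disjunctive sum is the nim-sum of the parts.
Combined value = 1 XOR 1 XOR 4 XOR 1 = 5.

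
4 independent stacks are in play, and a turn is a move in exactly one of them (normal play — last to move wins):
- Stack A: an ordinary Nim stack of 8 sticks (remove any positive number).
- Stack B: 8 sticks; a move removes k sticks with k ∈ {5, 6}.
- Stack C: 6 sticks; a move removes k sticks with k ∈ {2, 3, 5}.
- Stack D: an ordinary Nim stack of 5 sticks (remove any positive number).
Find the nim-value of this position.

15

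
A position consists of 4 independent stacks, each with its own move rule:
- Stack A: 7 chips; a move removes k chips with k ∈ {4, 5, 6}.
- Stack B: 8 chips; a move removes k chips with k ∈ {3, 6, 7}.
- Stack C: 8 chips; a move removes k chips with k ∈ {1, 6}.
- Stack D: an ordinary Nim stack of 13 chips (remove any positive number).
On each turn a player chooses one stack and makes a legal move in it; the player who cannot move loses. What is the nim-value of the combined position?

15

Grundy values for stack A (subtraction set {4, 5, 6}):
k:     0  1  2  3  4  5  6  7
g(k):  0  0  0  0  1  1  1  1
So g(7) = 1.
Build the Grundy sequence for stack B with g(k) = mex{g(k−s) : s ∈ {3, 6, 7}, s ≤ k}:
k:     0  1  2  3  4  5  6  7  8
g(k):  0  0  0  1  1  1  2  2  2
So g(8) = 2.
Grundy values for stack C (subtraction set {1, 6}):
k:     0  1  2  3  4  5  6  7  8
g(k):  0  1  0  1  0  1  2  0  1
So g(8) = 1.
Stack D is a plain Nim stack of size 13, so its Grundy value is 13.
The value of a disjunctive sum is the nim-sum of the parts.
Combined value = 1 ⊕ 2 ⊕ 1 ⊕ 13 = 15.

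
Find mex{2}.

0 is not in the set, so the mex is 0.

0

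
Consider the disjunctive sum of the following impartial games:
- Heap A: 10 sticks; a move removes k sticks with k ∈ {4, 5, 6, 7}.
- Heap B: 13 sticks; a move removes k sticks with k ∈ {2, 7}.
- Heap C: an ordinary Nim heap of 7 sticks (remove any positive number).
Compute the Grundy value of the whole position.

5

Build the Grundy sequence for heap A with g(k) = mex{g(k−s) : s ∈ {4, 5, 6, 7}, s ≤ k}:
g(0) = mex{} = 0
g(1) = mex{} = 0
g(2) = mex{} = 0
g(3) = mex{} = 0
g(4) = mex{0} = 1
g(5) = mex{0} = 1
g(6) = mex{0} = 1
g(7) = mex{0} = 1
g(8) = mex{0,1} = 2
g(9) = mex{0,1} = 2
g(10) = mex{0,1} = 2
So g(10) = 2.
Grundy values for heap B (subtraction set {2, 7}):
k:     0  1  2  3  4  5  6  7  8  9 10 11 12 13
g(k):  0  0  1  1  0  0  1  1  2  0  0  1  1  0
So g(13) = 0.
Heap C is a plain Nim heap of size 7, so its Grundy value is 7.
The value of a disjunctive sum is the nim-sum of the parts.
Combined value = 2 XOR 0 XOR 7 = 5.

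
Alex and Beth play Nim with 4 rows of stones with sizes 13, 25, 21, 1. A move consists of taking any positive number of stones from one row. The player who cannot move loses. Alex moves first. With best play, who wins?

Beth wins

Nim-sum: 13 XOR 25 XOR 21 XOR 1 = 0.
The nim-sum is 0, so this is a P-position: the player to move is in a losing position under optimal play; Alex is about to move from it and so loses — Beth wins.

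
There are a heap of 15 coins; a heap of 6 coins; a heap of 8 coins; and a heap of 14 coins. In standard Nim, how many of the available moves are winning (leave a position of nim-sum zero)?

3

Nim-sum: 15 ⊕ 6 ⊕ 8 ⊕ 14 = 15.
The overall nim-sum is X = 15. A heap of size p has a winning move iff p XOR X < p (reduce it to p XOR X).
  15: 15 XOR 15 = 0 < 15 — winning move (to 0).
  6: 6 XOR 15 = 9 ≥ 6 — no move.
  8: 8 XOR 15 = 7 < 8 — winning move (to 7).
  14: 14 XOR 15 = 1 < 14 — winning move (to 1).
That gives 3 winning moves.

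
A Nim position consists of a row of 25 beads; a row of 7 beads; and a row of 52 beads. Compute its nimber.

42

Compute the nim-sum pairwise:
25 XOR 7 = 30
30 XOR 52 = 42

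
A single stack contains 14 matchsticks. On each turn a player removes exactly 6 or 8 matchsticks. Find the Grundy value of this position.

0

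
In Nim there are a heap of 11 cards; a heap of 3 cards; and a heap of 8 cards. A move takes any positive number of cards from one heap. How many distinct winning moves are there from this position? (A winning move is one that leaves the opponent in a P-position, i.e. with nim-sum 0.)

Nim-sum: 11 XOR 3 XOR 8 = 0.
The nim-sum is already 0, so every move leaves a nonzero nim-sum — there are no winning moves.

0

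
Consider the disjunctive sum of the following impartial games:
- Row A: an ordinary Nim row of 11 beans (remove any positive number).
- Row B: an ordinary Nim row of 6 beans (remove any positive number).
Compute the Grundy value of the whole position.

13

Row A is a plain Nim row of size 11, so its Grundy value is 11.
Row B is a plain Nim row of size 6, so its Grundy value is 6.
The value of a disjunctive sum is the nim-sum of the parts.
Combined value = 11 ⊕ 6 = 13.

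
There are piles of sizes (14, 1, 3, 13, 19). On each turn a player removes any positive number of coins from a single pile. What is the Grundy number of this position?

18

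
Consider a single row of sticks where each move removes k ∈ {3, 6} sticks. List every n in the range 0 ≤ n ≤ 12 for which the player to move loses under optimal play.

0, 1, 2, 9, 10, 11

Build the Grundy sequence with g(k) = mex{g(k−s) : s ∈ {3, 6}, s ≤ k}:
g(0) = mex{} = 0
g(1) = mex{} = 0
g(2) = mex{} = 0
g(3) = mex{0} = 1
g(4) = mex{0} = 1
g(5) = mex{0} = 1
g(6) = mex{0,1} = 2
g(7) = mex{0,1} = 2
g(8) = mex{0,1} = 2
g(9) = mex{1,2} = 0
g(10) = mex{1,2} = 0
g(11) = mex{1,2} = 0
g(12) = mex{0,2} = 1
The P-positions (g = 0) in 0..12 are 0, 1, 2, 9, 10, 11.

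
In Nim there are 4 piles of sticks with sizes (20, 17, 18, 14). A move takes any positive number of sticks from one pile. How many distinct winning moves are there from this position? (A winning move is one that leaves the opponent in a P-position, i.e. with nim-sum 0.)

3

Nim-sum: 20 ⊕ 17 ⊕ 18 ⊕ 14 = 25.
The overall nim-sum is X = 25. A pile of size p has a winning move iff p XOR X < p (reduce it to p XOR X).
  20: 20 XOR 25 = 13 < 20 — winning move (to 13).
  17: 17 XOR 25 = 8 < 17 — winning move (to 8).
  18: 18 XOR 25 = 11 < 18 — winning move (to 11).
  14: 14 XOR 25 = 23 ≥ 14 — no move.
That gives 3 winning moves.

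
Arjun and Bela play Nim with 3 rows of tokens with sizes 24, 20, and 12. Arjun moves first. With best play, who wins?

Nim-sum: 24 ⊕ 20 ⊕ 12 = 0.
The nim-sum is 0, so this is a P-position: the player to move is in a losing position under optimal play; Arjun is about to move from it and so loses — Bela wins.

Bela wins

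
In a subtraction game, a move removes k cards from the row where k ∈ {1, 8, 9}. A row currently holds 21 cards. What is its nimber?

1

Grundy values for subtraction set {1, 8, 9}:
k:     0  1  2  3  4  5  6  7  8  9 10 11 12 13 14 15 16 17 18 19 20 21
g(k):  0  1  0  1  0  1  0  1  2  3  2  3  2  3  2  3  0  1  0  1  0  1
So g(21) = 1.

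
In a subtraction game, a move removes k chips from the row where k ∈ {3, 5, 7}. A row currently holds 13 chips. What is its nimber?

1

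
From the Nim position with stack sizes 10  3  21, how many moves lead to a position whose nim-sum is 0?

1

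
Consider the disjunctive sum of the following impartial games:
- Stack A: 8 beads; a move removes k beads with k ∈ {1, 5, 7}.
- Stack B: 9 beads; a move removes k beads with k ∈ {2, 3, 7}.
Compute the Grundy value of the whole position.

2

For stack A, compute g(0), g(1), … with moves {1, 5, 7}:
g(0) = mex{} = 0
g(1) = mex{0} = 1
g(2) = mex{1} = 0
g(3) = mex{0} = 1
g(4) = mex{1} = 0
g(5) = mex{0} = 1
g(6) = mex{1} = 0
g(7) = mex{0} = 1
g(8) = mex{1} = 0
So g(8) = 0.
Build the Grundy sequence for stack B with g(k) = mex{g(k−s) : s ∈ {2, 3, 7}, s ≤ k}:
g(0) = mex{} = 0
g(1) = mex{} = 0
g(2) = mex{0} = 1
g(3) = mex{0} = 1
g(4) = mex{0,1} = 2
g(5) = mex{1} = 0
g(6) = mex{1,2} = 0
g(7) = mex{0,2} = 1
g(8) = mex{0} = 1
g(9) = mex{0,1} = 2
So g(9) = 2.
By the Sprague-Grundy theorem, the Grundy value of a sum of independent games is the XOR of the component values.
Combined value = 0 XOR 2 = 2.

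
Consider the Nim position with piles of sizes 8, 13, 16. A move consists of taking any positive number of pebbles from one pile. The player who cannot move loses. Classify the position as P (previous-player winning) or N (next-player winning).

N-position

Compute the nim-sum pairwise:
8 ⊕ 13 = 5
5 ⊕ 16 = 21
The nim-sum is 21 ≠ 0, so this is an N-position: the player to move can win.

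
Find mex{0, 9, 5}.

1

0 is in the set but 1 is not, so the mex is 1.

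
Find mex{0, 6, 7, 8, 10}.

0 is in the set but 1 is not, so the mex is 1.

1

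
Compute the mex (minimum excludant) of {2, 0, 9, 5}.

0 is in the set but 1 is not, so the mex is 1.

1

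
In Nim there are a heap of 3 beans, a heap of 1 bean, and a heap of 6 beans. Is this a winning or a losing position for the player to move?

Winning position

Nim-sum: 3 XOR 1 XOR 6 = 4.
The nim-sum is 4 ≠ 0, so this is an N-position: the player to move can win.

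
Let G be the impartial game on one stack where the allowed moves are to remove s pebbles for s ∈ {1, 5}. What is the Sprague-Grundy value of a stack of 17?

1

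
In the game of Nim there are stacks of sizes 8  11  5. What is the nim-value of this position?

6

Nim-sum: 8 ⊕ 11 ⊕ 5 = 6.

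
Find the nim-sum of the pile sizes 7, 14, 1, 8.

Nim-sum: 7 ^ 14 ^ 1 ^ 8 = 0.

0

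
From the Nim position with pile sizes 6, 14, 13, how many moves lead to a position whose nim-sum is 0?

3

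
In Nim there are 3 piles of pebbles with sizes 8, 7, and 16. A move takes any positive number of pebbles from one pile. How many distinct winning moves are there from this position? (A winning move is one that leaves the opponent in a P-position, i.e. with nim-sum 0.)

Compute the nim-sum pairwise:
8 ⊕ 7 = 15
15 ⊕ 16 = 31
The overall nim-sum is X = 31. A pile of size p has a winning move iff p XOR X < p (reduce it to p XOR X).
  8: 8 XOR 31 = 23 ≥ 8 — no move.
  7: 7 XOR 31 = 24 ≥ 7 — no move.
  16: 16 XOR 31 = 15 < 16 — winning move (to 15).
That gives 1 winning move.

1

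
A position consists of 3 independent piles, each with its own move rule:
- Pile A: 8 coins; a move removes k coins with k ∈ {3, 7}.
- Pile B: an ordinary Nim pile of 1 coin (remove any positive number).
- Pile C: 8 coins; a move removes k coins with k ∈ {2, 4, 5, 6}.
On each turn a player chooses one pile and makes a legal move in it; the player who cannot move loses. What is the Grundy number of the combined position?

Build the Grundy sequence for pile A with g(k) = mex{g(k−s) : s ∈ {3, 7}, s ≤ k}:
k:     0  1  2  3  4  5  6  7  8
g(k):  0  0  0  1  1  1  0  2  2
So g(8) = 2.
Pile B is a plain Nim pile of size 1, so its Grundy value is 1.
Grundy values for pile C (subtraction set {2, 4, 5, 6}):
g(0) = mex{} = 0
g(1) = mex{} = 0
g(2) = mex{0} = 1
g(3) = mex{0} = 1
g(4) = mex{0,1} = 2
g(5) = mex{0,1} = 2
g(6) = mex{0,1,2} = 3
g(7) = mex{0,1,2} = 3
g(8) = mex{1,2,3} = 0
So g(8) = 0.
The value of a disjunctive sum is the nim-sum of the parts.
Combined value = 2 XOR 1 XOR 0 = 3.

3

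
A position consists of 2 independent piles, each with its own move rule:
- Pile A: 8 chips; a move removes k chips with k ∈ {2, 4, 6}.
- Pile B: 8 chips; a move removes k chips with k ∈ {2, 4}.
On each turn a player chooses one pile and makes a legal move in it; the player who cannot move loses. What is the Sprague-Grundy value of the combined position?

Grundy values for pile A (subtraction set {2, 4, 6}):
k:     0  1  2  3  4  5  6  7  8
g(k):  0  0  1  1  2  2  3  3  0
So g(8) = 0.
Build the Grundy sequence for pile B with g(k) = mex{g(k−s) : s ∈ {2, 4}, s ≤ k}:
k:     0  1  2  3  4  5  6  7  8
g(k):  0  0  1  1  2  2  0  0  1
So g(8) = 1.
By the Sprague-Grundy theorem, the Grundy value of a sum of independent games is the XOR of the component values.
Combined value = 0 ⊕ 1 = 1.

1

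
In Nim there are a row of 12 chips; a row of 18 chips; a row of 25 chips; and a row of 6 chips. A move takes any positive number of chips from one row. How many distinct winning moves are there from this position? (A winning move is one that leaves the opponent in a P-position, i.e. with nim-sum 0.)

1

Nim-sum: 12 ^ 18 ^ 25 ^ 6 = 1.
The overall nim-sum is X = 1. A row of size p has a winning move iff p XOR X < p (reduce it to p XOR X).
  12: 12 XOR 1 = 13 ≥ 12 — no move.
  18: 18 XOR 1 = 19 ≥ 18 — no move.
  25: 25 XOR 1 = 24 < 25 — winning move (to 24).
  6: 6 XOR 1 = 7 ≥ 6 — no move.
That gives 1 winning move.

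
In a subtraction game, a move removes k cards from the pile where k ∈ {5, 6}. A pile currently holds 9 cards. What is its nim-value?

Build the Grundy sequence with g(k) = mex{g(k−s) : s ∈ {5, 6}, s ≤ k}:
g(0) = mex{} = 0
g(1) = mex{} = 0
g(2) = mex{} = 0
g(3) = mex{} = 0
g(4) = mex{} = 0
g(5) = mex{0} = 1
g(6) = mex{0} = 1
g(7) = mex{0} = 1
g(8) = mex{0} = 1
g(9) = mex{0} = 1
So g(9) = 1.

1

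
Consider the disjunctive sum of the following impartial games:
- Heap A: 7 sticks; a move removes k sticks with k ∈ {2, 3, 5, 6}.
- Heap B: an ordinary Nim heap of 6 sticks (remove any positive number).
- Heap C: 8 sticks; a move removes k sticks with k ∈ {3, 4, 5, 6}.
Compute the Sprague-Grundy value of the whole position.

7

Grundy values for heap A (subtraction set {2, 3, 5, 6}):
k:     0  1  2  3  4  5  6  7
g(k):  0  0  1  1  2  2  3  3
So g(7) = 3.
Heap B is a plain Nim heap of size 6, so its Grundy value is 6.
Grundy values for heap C (subtraction set {3, 4, 5, 6}):
k:     0  1  2  3  4  5  6  7  8
g(k):  0  0  0  1  1  1  2  2  2
So g(8) = 2.
By the Sprague-Grundy theorem, the Grundy value of a sum of independent games is the XOR of the component values.
Combined value = 3 XOR 6 XOR 2 = 7.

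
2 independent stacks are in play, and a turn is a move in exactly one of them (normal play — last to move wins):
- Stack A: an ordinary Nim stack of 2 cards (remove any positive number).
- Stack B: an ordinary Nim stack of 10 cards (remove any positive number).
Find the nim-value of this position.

Stack A is a plain Nim stack of size 2, so its Grundy value is 2.
Stack B is a plain Nim stack of size 10, so its Grundy value is 10.
By the Sprague-Grundy theorem, the Grundy value of a sum of independent games is the XOR of the component values.
Combined value = 2 ⊕ 10 = 8.

8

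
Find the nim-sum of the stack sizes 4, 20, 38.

Compute the nim-sum pairwise:
4 XOR 20 = 16
16 XOR 38 = 54

54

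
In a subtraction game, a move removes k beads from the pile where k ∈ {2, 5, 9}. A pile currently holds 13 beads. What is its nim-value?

1

Compute g(0), g(1), … for moves {2, 5, 9}:
k:     0  1  2  3  4  5  6  7  8  9 10 11 12 13
g(k):  0  0  1  1  0  2  1  0  0  1  1  0  2  1
So g(13) = 1.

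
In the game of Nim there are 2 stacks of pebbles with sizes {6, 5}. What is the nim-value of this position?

Compute the nim-sum pairwise:
6 ⊕ 5 = 3

3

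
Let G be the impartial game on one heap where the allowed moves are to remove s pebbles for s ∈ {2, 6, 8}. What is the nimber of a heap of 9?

Grundy values for subtraction set {2, 6, 8}:
k:     0  1  2  3  4  5  6  7  8  9
g(k):  0  0  1  1  0  0  1  1  2  2
So g(9) = 2.

2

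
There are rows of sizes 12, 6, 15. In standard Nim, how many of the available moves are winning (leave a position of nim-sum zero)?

Nim-sum: 12 ^ 6 ^ 15 = 5.
The overall nim-sum is X = 5. A row of size p has a winning move iff p XOR X < p (reduce it to p XOR X).
  12: 12 XOR 5 = 9 < 12 — winning move (to 9).
  6: 6 XOR 5 = 3 < 6 — winning move (to 3).
  15: 15 XOR 5 = 10 < 15 — winning move (to 10).
That gives 3 winning moves.

3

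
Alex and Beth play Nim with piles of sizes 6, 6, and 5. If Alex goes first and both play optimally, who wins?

Alex wins

Compute the nim-sum pairwise:
6 ⊕ 6 = 0
0 ⊕ 5 = 5
The nim-sum is 5 ≠ 0, so this is an N-position: the player to move can win; Alex has a winning move.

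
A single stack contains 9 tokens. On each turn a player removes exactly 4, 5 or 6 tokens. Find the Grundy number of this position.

2

Grundy values for subtraction set {4, 5, 6}:
g(0) = mex{} = 0
g(1) = mex{} = 0
g(2) = mex{} = 0
g(3) = mex{} = 0
g(4) = mex{0} = 1
g(5) = mex{0} = 1
g(6) = mex{0} = 1
g(7) = mex{0} = 1
g(8) = mex{0,1} = 2
g(9) = mex{0,1} = 2
So g(9) = 2.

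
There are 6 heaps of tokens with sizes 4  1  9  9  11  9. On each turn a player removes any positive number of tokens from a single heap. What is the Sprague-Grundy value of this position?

Nim-sum: 4 ^ 1 ^ 9 ^ 9 ^ 11 ^ 9 = 7.

7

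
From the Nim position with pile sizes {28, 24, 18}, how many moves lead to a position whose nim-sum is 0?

3

Bitwise XOR of the heap sizes:
  11100  (28)
  11000  (24)
  10010  (18)
  -----
  10110  (22)
The overall nim-sum is X = 22. A pile of size p has a winning move iff p XOR X < p (reduce it to p XOR X).
  28: 28 XOR 22 = 10 < 28 — winning move (to 10).
  24: 24 XOR 22 = 14 < 24 — winning move (to 14).
  18: 18 XOR 22 = 4 < 18 — winning move (to 4).
That gives 3 winning moves.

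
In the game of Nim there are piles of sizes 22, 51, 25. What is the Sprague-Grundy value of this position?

60

Nim-sum: 22 ^ 51 ^ 25 = 60.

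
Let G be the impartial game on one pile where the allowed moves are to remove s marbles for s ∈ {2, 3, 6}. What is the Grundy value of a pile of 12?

1

Compute g(0), g(1), … for moves {2, 3, 6}:
k:     0  1  2  3  4  5  6  7  8  9 10 11 12
g(k):  0  0  1  1  2  0  3  1  2  0  0  1  1
So g(12) = 1.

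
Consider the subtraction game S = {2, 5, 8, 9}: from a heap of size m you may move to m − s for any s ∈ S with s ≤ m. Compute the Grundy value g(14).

Grundy values for subtraction set {2, 5, 8, 9}:
g(0) = mex{} = 0
g(1) = mex{} = 0
g(2) = mex{0} = 1
g(3) = mex{0} = 1
g(4) = mex{1} = 0
g(5) = mex{0,1} = 2
g(6) = mex{0} = 1
g(7) = mex{1,2} = 0
g(8) = mex{0,1} = 2
g(9) = mex{0} = 1
g(10) = mex{0,1,2} = 3
g(11) = mex{1} = 0
g(12) = mex{0,1,3} = 2
g(13) = mex{0,2} = 1
g(14) = mex{1,2} = 0
So g(14) = 0.

0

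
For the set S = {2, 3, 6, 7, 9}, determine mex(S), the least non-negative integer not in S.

0

0 is not in the set, so the mex is 0.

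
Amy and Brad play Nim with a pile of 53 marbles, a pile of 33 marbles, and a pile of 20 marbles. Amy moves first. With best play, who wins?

Brad wins

Nim-sum: 53 XOR 33 XOR 20 = 0.
The nim-sum is 0, so this is a P-position: the player to move is in a losing position under optimal play; Amy is about to move from it and so loses — Brad wins.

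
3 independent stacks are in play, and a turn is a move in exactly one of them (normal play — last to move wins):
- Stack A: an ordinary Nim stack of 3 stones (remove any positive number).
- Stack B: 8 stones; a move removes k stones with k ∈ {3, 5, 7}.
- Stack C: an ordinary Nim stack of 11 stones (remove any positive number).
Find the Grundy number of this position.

10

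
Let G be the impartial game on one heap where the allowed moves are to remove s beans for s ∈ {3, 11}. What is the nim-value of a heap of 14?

0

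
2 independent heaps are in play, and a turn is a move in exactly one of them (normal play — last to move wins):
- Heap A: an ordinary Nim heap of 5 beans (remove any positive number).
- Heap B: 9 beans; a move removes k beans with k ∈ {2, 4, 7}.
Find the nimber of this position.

5

Heap A is a plain Nim heap of size 5, so its Grundy value is 5.
Build the Grundy sequence for heap B with g(k) = mex{g(k−s) : s ∈ {2, 4, 7}, s ≤ k}:
g(0) = mex{} = 0
g(1) = mex{} = 0
g(2) = mex{0} = 1
g(3) = mex{0} = 1
g(4) = mex{0,1} = 2
g(5) = mex{0,1} = 2
g(6) = mex{1,2} = 0
g(7) = mex{0,1,2} = 3
g(8) = mex{0,2} = 1
g(9) = mex{1,2,3} = 0
So g(9) = 0.
By the Sprague-Grundy theorem, the Grundy value of a sum of independent games is the XOR of the component values.
Combined value = 5 ⊕ 0 = 5.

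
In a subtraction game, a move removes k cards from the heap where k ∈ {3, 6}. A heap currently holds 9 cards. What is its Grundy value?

0

Compute g(0), g(1), … for moves {3, 6}:
k:     0  1  2  3  4  5  6  7  8  9
g(k):  0  0  0  1  1  1  2  2  2  0
So g(9) = 0.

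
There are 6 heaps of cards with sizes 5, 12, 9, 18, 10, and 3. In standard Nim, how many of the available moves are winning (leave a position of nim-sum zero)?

In binary:
  00101  (5)
  01100  (12)
  01001  (9)
  10010  (18)
  01010  (10)
  00011  (3)
  -----
  11011  (27)
The overall nim-sum is X = 27. A heap of size p has a winning move iff p XOR X < p (reduce it to p XOR X).
  5: 5 XOR 27 = 30 ≥ 5 — no move.
  12: 12 XOR 27 = 23 ≥ 12 — no move.
  9: 9 XOR 27 = 18 ≥ 9 — no move.
  18: 18 XOR 27 = 9 < 18 — winning move (to 9).
  10: 10 XOR 27 = 17 ≥ 10 — no move.
  3: 3 XOR 27 = 24 ≥ 3 — no move.
That gives 1 winning move.

1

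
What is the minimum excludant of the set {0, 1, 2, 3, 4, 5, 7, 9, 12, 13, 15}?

The values 0, 1, 2, 3, 4, 5 are all present; 6 is the first non-negative integer missing from the set.

6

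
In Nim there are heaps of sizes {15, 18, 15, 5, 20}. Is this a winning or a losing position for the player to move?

Winning position

In binary:
  01111  (15)
  10010  (18)
  01111  (15)
  00101  (5)
  10100  (20)
  -----
  00011  (3)
The nim-sum is 3 ≠ 0, so this is an N-position: the player to move can win.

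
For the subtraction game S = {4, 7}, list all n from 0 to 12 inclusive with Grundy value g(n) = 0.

Build the Grundy sequence with g(k) = mex{g(k−s) : s ∈ {4, 7}, s ≤ k}:
k:     0  1  2  3  4  5  6  7  8  9 10 11 12
g(k):  0  0  0  0  1  1  1  1  2  2  2  0  0
The P-positions (g = 0) in 0..12 are 0, 1, 2, 3, 11, 12.

0, 1, 2, 3, 11, 12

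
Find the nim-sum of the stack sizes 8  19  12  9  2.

28

Compute the nim-sum pairwise:
8 XOR 19 = 27
27 XOR 12 = 23
23 XOR 9 = 30
30 XOR 2 = 28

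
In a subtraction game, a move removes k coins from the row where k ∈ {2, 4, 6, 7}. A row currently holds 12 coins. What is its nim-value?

1

Compute g(0), g(1), … for moves {2, 4, 6, 7}:
g(0) = mex{} = 0
g(1) = mex{} = 0
g(2) = mex{0} = 1
g(3) = mex{0} = 1
g(4) = mex{0,1} = 2
g(5) = mex{0,1} = 2
g(6) = mex{0,1,2} = 3
g(7) = mex{0,1,2} = 3
g(8) = mex{0,1,2,3} = 4
g(9) = mex{1,2,3} = 0
g(10) = mex{1,2,3,4} = 0
g(11) = mex{0,2,3} = 1
g(12) = mex{0,2,3,4} = 1
So g(12) = 1.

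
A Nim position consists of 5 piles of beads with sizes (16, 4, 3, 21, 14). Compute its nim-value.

12

Compute the nim-sum pairwise:
16 XOR 4 = 20
20 XOR 3 = 23
23 XOR 21 = 2
2 XOR 14 = 12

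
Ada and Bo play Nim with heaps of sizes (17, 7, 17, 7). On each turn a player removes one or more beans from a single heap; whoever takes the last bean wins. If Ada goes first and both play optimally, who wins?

Bo wins

Write each in binary and XOR column by column:
  10001  (17)
  00111  (7)
  10001  (17)
  00111  (7)
  -----
  00000  (0)
The nim-sum is 0, so this is a P-position: the player to move is in a losing position under optimal play; Ada is about to move from it and so loses — Bo wins.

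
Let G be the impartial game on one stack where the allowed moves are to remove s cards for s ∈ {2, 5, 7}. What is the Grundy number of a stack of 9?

Build the Grundy sequence with g(k) = mex{g(k−s) : s ∈ {2, 5, 7}, s ≤ k}:
g(0) = mex{} = 0
g(1) = mex{} = 0
g(2) = mex{0} = 1
g(3) = mex{0} = 1
g(4) = mex{1} = 0
g(5) = mex{0,1} = 2
g(6) = mex{0} = 1
g(7) = mex{0,1,2} = 3
g(8) = mex{0,1} = 2
g(9) = mex{0,1,3} = 2
So g(9) = 2.

2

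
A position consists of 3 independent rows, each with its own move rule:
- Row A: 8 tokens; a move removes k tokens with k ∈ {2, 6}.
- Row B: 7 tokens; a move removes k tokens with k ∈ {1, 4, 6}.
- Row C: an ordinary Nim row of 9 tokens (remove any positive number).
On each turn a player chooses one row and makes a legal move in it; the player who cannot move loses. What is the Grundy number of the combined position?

For row A, compute g(0), g(1), … with moves {2, 6}:
g(0) = mex{} = 0
g(1) = mex{} = 0
g(2) = mex{0} = 1
g(3) = mex{0} = 1
g(4) = mex{1} = 0
g(5) = mex{1} = 0
g(6) = mex{0} = 1
g(7) = mex{0} = 1
g(8) = mex{1} = 0
So g(8) = 0.
Grundy values for row B (subtraction set {1, 4, 6}):
k:     0  1  2  3  4  5  6  7
g(k):  0  1  0  1  2  0  1  0
So g(7) = 0.
Row C is a plain Nim row of size 9, so its Grundy value is 9.
By the Sprague-Grundy theorem, the Grundy value of a sum of independent games is the XOR of the component values.
Combined value = 0 XOR 0 XOR 9 = 9.

9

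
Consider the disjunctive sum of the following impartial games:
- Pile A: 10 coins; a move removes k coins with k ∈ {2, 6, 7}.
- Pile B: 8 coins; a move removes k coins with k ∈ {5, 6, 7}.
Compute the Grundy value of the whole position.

2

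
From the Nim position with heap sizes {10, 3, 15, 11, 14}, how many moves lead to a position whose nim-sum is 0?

5

Nim-sum: 10 ^ 3 ^ 15 ^ 11 ^ 14 = 3.
The overall nim-sum is X = 3. A heap of size p has a winning move iff p XOR X < p (reduce it to p XOR X).
  10: 10 XOR 3 = 9 < 10 — winning move (to 9).
  3: 3 XOR 3 = 0 < 3 — winning move (to 0).
  15: 15 XOR 3 = 12 < 15 — winning move (to 12).
  11: 11 XOR 3 = 8 < 11 — winning move (to 8).
  14: 14 XOR 3 = 13 < 14 — winning move (to 13).
That gives 5 winning moves.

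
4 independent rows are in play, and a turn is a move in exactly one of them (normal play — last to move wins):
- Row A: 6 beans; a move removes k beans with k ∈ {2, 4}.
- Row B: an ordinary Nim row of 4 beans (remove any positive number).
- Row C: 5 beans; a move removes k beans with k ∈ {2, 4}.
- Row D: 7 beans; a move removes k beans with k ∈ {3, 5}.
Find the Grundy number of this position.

4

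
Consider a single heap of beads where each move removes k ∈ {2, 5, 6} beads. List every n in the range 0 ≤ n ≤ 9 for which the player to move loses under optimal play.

0, 1, 4, 8

Compute g(0), g(1), … for moves {2, 5, 6}:
g(0) = mex{} = 0
g(1) = mex{} = 0
g(2) = mex{0} = 1
g(3) = mex{0} = 1
g(4) = mex{1} = 0
g(5) = mex{0,1} = 2
g(6) = mex{0} = 1
g(7) = mex{0,1,2} = 3
g(8) = mex{1} = 0
g(9) = mex{0,1,3} = 2
The P-positions (g = 0) in 0..9 are 0, 1, 4, 8.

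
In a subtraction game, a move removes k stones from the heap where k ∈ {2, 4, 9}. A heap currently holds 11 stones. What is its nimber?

Build the Grundy sequence with g(k) = mex{g(k−s) : s ∈ {2, 4, 9}, s ≤ k}:
g(0) = mex{} = 0
g(1) = mex{} = 0
g(2) = mex{0} = 1
g(3) = mex{0} = 1
g(4) = mex{0,1} = 2
g(5) = mex{0,1} = 2
g(6) = mex{1,2} = 0
g(7) = mex{1,2} = 0
g(8) = mex{0,2} = 1
g(9) = mex{0,2} = 1
g(10) = mex{0,1} = 2
g(11) = mex{0,1} = 2
So g(11) = 2.

2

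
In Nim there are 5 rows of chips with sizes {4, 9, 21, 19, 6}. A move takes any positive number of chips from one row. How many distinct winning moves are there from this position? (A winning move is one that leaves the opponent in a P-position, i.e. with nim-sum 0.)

In binary:
  00100  (4)
  01001  (9)
  10101  (21)
  10011  (19)
  00110  (6)
  -----
  01101  (13)
The overall nim-sum is X = 13. A row of size p has a winning move iff p XOR X < p (reduce it to p XOR X).
  4: 4 XOR 13 = 9 ≥ 4 — no move.
  9: 9 XOR 13 = 4 < 9 — winning move (to 4).
  21: 21 XOR 13 = 24 ≥ 21 — no move.
  19: 19 XOR 13 = 30 ≥ 19 — no move.
  6: 6 XOR 13 = 11 ≥ 6 — no move.
That gives 1 winning move.

1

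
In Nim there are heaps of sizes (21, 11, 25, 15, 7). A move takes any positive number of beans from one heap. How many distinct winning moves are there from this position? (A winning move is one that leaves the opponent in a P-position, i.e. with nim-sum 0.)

Compute the nim-sum pairwise:
21 ^ 11 = 30
30 ^ 25 = 7
7 ^ 15 = 8
8 ^ 7 = 15
The overall nim-sum is X = 15. A heap of size p has a winning move iff p XOR X < p (reduce it to p XOR X).
  21: 21 XOR 15 = 26 ≥ 21 — no move.
  11: 11 XOR 15 = 4 < 11 — winning move (to 4).
  25: 25 XOR 15 = 22 < 25 — winning move (to 22).
  15: 15 XOR 15 = 0 < 15 — winning move (to 0).
  7: 7 XOR 15 = 8 ≥ 7 — no move.
That gives 3 winning moves.

3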